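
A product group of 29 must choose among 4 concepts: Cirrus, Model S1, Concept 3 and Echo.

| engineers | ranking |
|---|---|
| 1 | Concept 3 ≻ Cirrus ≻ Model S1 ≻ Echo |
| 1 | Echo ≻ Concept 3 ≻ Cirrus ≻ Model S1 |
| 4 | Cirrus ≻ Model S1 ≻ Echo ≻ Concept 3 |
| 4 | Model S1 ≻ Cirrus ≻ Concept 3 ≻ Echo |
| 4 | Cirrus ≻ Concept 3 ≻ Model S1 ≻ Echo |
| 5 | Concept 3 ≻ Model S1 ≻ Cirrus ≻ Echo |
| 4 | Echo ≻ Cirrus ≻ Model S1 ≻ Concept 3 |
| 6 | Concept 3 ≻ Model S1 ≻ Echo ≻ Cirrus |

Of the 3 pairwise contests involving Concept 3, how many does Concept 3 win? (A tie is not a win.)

Concept 3 against each rival (29 engineers):
Concept 3–Cirrus: Cirrus 16–13.
Concept 3 vs Model S1: Concept 3 wins 17–12.
Concept 3–Echo: Concept 3 20–9.
Concept 3 beats Model S1, Echo; loses to Cirrus — 2 pairwise wins.

2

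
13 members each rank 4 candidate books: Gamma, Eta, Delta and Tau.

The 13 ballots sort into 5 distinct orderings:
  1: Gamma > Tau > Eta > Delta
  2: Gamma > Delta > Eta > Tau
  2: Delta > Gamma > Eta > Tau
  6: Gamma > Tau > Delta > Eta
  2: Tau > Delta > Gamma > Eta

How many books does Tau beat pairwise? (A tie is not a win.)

Tau against each rival (13 members):
Tau–Gamma: Gamma 11–2.
Tau vs Eta: Tau, 9–4.
Tau vs Delta: Tau preferred on 1+6+2 = 9 ballots; Tau wins 9–4.
Tau beats Eta, Delta; loses to Gamma — 2 pairwise wins.

2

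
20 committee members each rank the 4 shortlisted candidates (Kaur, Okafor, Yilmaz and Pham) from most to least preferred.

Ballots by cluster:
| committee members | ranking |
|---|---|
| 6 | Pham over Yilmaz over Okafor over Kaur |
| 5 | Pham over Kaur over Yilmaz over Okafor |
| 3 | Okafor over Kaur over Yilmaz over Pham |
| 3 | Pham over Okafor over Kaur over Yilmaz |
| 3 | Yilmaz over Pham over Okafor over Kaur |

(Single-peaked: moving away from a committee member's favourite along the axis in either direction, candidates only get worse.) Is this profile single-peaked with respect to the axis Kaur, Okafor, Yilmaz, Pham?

Axis positions: Kaur=1, Okafor=2, Yilmaz=3, Pham=4.
Cluster 1 (peak Pham at position 4): ranking walks positions 4-3-2-1, expanding outward from the peak — single-peaked.
Cluster 2: ranking walks positions 4-1-3-2; Kaur is ranked above Yilmaz even though Yilmaz lies between Kaur and the peak Pham on the axis — preferences dip and rise again. Not single-peaked.
Cluster 3 (peak Okafor at position 2): ranking walks positions 2-1-3-4, expanding outward from the peak — single-peaked.
Cluster 4: ranking walks positions 4-2-1-3; Okafor is ranked above Yilmaz even though Yilmaz lies between Okafor and the peak Pham on the axis — preferences dip and rise again. Not single-peaked.
Cluster 5 (peak Yilmaz at position 3): ranking walks positions 3-4-2-1, expanding outward from the peak — single-peaked.
Cluster 2 violates single-peakedness, so the profile is not single-peaked on this axis.

no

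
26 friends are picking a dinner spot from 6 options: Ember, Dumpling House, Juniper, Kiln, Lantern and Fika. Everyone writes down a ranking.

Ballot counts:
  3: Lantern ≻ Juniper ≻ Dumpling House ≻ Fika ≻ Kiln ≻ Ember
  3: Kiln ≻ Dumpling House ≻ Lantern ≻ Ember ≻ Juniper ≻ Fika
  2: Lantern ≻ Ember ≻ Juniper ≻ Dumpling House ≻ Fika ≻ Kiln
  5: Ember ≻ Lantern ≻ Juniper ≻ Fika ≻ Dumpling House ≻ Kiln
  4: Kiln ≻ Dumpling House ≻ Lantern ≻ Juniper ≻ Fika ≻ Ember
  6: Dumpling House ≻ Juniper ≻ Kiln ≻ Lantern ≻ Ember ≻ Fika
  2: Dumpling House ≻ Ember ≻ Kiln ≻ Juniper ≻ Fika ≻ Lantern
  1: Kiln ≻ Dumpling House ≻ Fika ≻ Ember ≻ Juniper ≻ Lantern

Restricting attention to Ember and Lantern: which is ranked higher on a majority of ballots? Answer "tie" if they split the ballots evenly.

Ballots ranking Ember above Lantern: 5 + 2 + 1 = 8.
Ballots ranking Lantern above Ember: 26 − 8 = 18.
Lantern wins the head-to-head 18–8.

Lantern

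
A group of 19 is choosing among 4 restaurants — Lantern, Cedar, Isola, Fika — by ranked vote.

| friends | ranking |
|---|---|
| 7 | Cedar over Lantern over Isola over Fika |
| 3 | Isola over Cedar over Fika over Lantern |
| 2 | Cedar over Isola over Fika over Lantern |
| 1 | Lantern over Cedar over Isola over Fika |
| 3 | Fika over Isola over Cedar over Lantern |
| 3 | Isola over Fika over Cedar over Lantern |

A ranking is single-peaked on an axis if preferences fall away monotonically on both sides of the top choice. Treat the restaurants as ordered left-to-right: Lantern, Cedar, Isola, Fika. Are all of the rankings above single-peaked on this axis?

yes

Axis positions: Lantern=1, Cedar=2, Isola=3, Fika=4.
Faction 1 (peak Cedar at position 2): ranking walks positions 2-1-3-4, expanding outward from the peak — single-peaked.
Faction 2 (peak Isola at position 3): ranking walks positions 3-2-4-1, expanding outward from the peak — single-peaked.
Faction 3 (peak Cedar at position 2): ranking walks positions 2-3-4-1, expanding outward from the peak — single-peaked.
Faction 4 (peak Lantern at position 1): ranking walks positions 1-2-3-4, expanding outward from the peak — single-peaked.
Faction 5 (peak Fika at position 4): ranking walks positions 4-3-2-1, expanding outward from the peak — single-peaked.
Faction 6 (peak Isola at position 3): ranking walks positions 3-4-2-1, expanding outward from the peak — single-peaked.
Every ranking is single-peaked on this axis.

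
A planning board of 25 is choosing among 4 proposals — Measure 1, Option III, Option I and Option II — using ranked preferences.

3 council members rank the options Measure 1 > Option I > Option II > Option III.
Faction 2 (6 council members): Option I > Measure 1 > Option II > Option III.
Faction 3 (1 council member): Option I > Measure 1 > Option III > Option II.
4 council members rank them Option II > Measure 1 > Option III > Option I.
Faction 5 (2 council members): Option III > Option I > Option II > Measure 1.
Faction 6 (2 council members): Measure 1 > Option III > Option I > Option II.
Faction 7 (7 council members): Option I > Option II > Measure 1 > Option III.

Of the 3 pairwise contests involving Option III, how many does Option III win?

Option III against each rival (25 council members):
Option III vs Measure 1: Measure 1 wins 23–2.
Option III–Option I: Option I 17–8.
Option III vs Option II: 1+2+2 = 5 for Option III, 20 for Option II — Option II by 20–5.
Option III beats no one; loses to Measure 1, Option I, Option II — 0 pairwise wins.

0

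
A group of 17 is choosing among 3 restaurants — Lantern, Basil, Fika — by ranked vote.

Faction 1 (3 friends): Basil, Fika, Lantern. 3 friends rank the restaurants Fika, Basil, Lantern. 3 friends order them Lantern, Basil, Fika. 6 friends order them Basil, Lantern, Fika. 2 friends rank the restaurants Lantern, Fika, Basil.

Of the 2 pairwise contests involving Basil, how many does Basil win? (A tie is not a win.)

Basil against each rival (17 friends):
Basil vs Lantern: Basil preferred on 3+3+6 = 12 ballots; Basil wins 12–5.
Basil vs Fika: Basil, 12–5.
Basil beats Lantern, Fika — 2 pairwise wins.

2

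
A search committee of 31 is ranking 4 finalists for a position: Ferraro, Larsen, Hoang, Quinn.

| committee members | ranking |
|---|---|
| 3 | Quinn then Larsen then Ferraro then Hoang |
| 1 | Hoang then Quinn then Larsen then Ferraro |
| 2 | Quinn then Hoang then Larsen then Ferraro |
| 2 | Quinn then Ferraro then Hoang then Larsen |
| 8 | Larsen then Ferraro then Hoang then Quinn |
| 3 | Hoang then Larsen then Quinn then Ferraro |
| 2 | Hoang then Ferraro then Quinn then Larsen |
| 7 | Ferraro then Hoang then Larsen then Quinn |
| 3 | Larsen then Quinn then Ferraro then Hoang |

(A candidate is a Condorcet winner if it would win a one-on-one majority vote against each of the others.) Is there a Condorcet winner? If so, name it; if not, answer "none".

Head-to-head results (31 committee members):
Ferraro vs Larsen: Ferraro preferred on 2+2+7 = 11 ballots; Larsen wins 20–11.
Ferraro vs Hoang: 3+2+8+7+3 = 23 for Ferraro, 8 for Hoang — Ferraro by 23–8.
Ferraro vs Quinn: Ferraro is ranked higher on 8+2+7 = 17 ballots, Quinn on 14. Ferraro wins 17–14.
Larsen vs Hoang: Larsen preferred on 3+8+3 = 14 ballots; Hoang wins 17–14.
Larsen vs Quinn: Larsen preferred on 8+3+7+3 = 21 ballots; Larsen wins 21–10.
Hoang vs Quinn: 1+8+3+2+7 = 21 for Hoang, 10 for Quinn — Hoang by 21–10.
Each candidate drops at least one matchup (Ferraro loses to Larsen; Larsen loses to Hoang; Hoang loses to Ferraro; Quinn loses to Ferraro); the cycle Ferraro beats Hoang beats Larsen beats Ferraro rules out a Condorcet winner.

none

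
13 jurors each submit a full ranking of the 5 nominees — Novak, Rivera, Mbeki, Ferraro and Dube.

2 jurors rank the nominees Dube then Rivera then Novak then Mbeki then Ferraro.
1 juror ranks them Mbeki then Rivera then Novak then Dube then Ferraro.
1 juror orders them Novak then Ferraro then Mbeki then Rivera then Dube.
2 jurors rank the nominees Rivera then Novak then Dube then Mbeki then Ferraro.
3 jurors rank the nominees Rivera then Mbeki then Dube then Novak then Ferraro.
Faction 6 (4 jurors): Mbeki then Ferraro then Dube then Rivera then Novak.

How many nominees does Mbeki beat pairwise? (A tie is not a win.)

Mbeki against each rival (13 jurors):
Mbeki vs Novak: Mbeki wins 8–5.
Mbeki vs Rivera: Rivera, 7–6.
Mbeki vs Ferraro: Mbeki wins 12–1.
Mbeki vs Dube: Mbeki wins 9–4.
Mbeki beats Novak, Ferraro, Dube; loses to Rivera — 3 pairwise wins.

3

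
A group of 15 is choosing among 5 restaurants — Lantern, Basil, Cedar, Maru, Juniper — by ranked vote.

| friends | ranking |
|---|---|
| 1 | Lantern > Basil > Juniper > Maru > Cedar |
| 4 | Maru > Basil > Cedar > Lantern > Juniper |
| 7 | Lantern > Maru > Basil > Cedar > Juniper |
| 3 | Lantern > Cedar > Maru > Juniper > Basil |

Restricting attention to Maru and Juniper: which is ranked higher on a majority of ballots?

Ballots ranking Maru above Juniper: 4 + 7 + 3 = 14.
Ballots ranking Juniper above Maru: 15 − 14 = 1.
Maru wins the head-to-head 14–1.

Maru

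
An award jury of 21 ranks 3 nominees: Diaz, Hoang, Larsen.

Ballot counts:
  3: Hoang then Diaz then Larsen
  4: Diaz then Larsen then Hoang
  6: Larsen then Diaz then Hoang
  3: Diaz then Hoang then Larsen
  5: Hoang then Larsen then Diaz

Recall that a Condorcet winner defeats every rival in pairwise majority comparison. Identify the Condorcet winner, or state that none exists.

none

Check each pair by majority over 21 ballots:
Diaz vs Hoang: 13 to 8, Diaz.
Diaz vs Larsen: Diaz preferred on 3+4+3 = 10 ballots; Larsen wins 11–10.
Hoang vs Larsen: 3+3+5 = 11 for Hoang, 10 for Larsen — Hoang by 11–10.
Every nominee loses at least once (Diaz loses to Larsen; Hoang loses to Diaz; Larsen loses to Hoang). The majority relation contains the cycle Diaz > Hoang > Larsen > Diaz, so there is no Condorcet winner.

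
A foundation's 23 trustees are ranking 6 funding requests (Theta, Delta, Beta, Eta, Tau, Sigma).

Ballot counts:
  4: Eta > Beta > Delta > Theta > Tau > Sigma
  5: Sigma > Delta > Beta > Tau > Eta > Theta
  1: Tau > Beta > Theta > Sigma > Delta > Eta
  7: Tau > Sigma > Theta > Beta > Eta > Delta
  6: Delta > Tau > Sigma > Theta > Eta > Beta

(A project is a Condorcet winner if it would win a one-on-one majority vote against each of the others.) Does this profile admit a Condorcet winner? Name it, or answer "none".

Check each pair by majority over 23 ballots:
Theta vs Delta: Theta preferred on 1+7 = 8 ballots; Delta wins 15–8.
Theta vs Beta: Theta preferred on 7+6 = 13 ballots; Theta wins 13–10.
Theta vs Eta: Theta preferred on 1+7+6 = 14 ballots; Theta wins 14–9.
Theta vs Tau: Theta preferred on 4 ballots; Tau wins 19–4.
Theta vs Sigma: 5 to 18, Sigma.
Delta vs Beta: 11 to 12, Beta.
Delta vs Eta: 12 to 11, Delta.
Delta vs Tau: Delta is ranked higher on 4+5+6 = 15 ballots, Tau on 8. Delta wins 15–8.
Delta vs Sigma: 10 to 13, Sigma.
Beta vs Eta: 13 to 10, Beta.
Beta vs Tau: Beta preferred on 4+5 = 9 ballots; Tau wins 14–9.
Beta vs Sigma: Beta is ranked higher on 4+1 = 5 ballots, Sigma on 18. Sigma wins 18–5.
Eta vs Tau: Eta is ranked higher on 4 ballots, Tau on 19. Tau wins 19–4.
Eta vs Sigma: 4 for Eta, 19 for Sigma — Sigma by 19–4.
Tau vs Sigma: 4+1+7+6 = 18 for Tau, 5 for Sigma — Tau by 18–5.
Each project drops at least one matchup (Theta loses to Delta; Delta loses to Beta; Beta loses to Theta; Eta loses to Theta; Tau loses to Delta; Sigma loses to Tau); the cycle Theta beats Beta beats Delta beats Theta rules out a Condorcet winner.

none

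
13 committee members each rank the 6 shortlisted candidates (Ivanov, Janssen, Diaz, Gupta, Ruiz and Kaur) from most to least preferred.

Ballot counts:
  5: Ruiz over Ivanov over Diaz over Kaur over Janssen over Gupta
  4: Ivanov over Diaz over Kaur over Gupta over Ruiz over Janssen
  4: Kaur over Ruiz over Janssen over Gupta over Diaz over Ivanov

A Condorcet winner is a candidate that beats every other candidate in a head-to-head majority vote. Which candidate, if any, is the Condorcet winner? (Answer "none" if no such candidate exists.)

none

Pairwise majorities:
Ivanov vs Janssen: 5+4 = 9 for Ivanov, 4 for Janssen — Ivanov by 9–4.
Ivanov vs Diaz: Ivanov preferred on 5+4 = 9 ballots; Ivanov wins 9–4.
Ivanov vs Gupta: Ivanov is ranked higher on 5+4 = 9 ballots, Gupta on 4. Ivanov wins 9–4.
Ivanov vs Ruiz: 4 for Ivanov, 9 for Ruiz — Ruiz by 9–4.
Ivanov vs Kaur: Ivanov is ranked higher on 5+4 = 9 ballots, Kaur on 4. Ivanov wins 9–4.
Janssen vs Diaz: 4 for Janssen, 9 for Diaz — Diaz by 9–4.
Janssen vs Gupta: 9 to 4, Janssen.
Janssen vs Ruiz: 0 to 13, Ruiz.
Janssen vs Kaur: 0 to 13, Kaur.
Diaz vs Gupta: Diaz preferred on 5+4 = 9 ballots; Diaz wins 9–4.
Diaz vs Ruiz: Diaz is ranked higher on 4 ballots, Ruiz on 9. Ruiz wins 9–4.
Diaz vs Kaur: Diaz is ranked higher on 5+4 = 9 ballots, Kaur on 4. Diaz wins 9–4.
Gupta vs Ruiz: Gupta preferred on 4 ballots; Ruiz wins 9–4.
Gupta vs Kaur: Gupta preferred on 0 ballots; Kaur wins 13–0.
Ruiz vs Kaur: Ruiz is ranked higher on 5 ballots, Kaur on 8. Kaur wins 8–5.
Each candidate drops at least one matchup (Ivanov loses to Ruiz; Janssen loses to Ivanov; Diaz loses to Ivanov; Gupta loses to Ivanov; Ruiz loses to Kaur; Kaur loses to Ivanov); the cycle Ivanov > Kaur > Ruiz > Ivanov rules out a Condorcet winner.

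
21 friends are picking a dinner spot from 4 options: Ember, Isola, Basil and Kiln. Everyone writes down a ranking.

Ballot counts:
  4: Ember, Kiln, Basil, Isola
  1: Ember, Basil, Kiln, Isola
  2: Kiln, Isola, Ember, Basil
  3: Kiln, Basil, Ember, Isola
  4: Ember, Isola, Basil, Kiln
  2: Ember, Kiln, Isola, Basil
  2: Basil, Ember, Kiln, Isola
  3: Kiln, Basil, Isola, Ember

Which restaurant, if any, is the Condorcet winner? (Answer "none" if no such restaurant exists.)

Ember

Check each pair by majority over 21 ballots:
Ember vs Isola: Ember wins 16–5.
Ember–Basil: Ember 13–8.
Ember vs Kiln: Ember wins 13–8.
Isola vs Basil: Basil wins 13–8.
Isola–Kiln: Kiln 17–4.
Basil–Kiln: Kiln 14–7.
Ember defeats every rival head-to-head and is the Condorcet winner.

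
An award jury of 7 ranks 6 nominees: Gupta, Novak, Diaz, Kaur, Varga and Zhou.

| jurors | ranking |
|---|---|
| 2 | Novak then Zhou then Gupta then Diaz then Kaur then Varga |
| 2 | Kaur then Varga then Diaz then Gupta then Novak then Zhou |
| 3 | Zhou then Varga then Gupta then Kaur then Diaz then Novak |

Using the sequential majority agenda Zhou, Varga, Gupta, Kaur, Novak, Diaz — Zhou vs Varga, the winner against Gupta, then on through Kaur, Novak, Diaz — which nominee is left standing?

Diaz

Round 1: Zhou vs Varga — 5–2, Zhou advances.
Round 2: Zhou vs Gupta — 5–2, Zhou advances.
Round 3: Zhou vs Kaur — 5–2, Zhou advances.
Round 4: Zhou vs Novak — 3–4, Novak advances.
Round 5: Novak vs Diaz — 2–5, Diaz advances.
The agenda winner is Diaz.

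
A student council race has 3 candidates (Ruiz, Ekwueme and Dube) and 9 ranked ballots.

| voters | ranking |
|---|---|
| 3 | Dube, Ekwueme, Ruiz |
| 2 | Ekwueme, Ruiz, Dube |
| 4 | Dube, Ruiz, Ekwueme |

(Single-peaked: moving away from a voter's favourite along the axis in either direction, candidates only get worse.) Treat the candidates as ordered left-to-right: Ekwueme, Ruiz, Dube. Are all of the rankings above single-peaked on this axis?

Axis positions: Ekwueme=1, Ruiz=2, Dube=3.
Cluster 1: ranking walks positions 3-1-2; Ekwueme is ranked above Ruiz even though Ruiz lies between Ekwueme and the peak Dube on the axis — preferences dip and rise again. Not single-peaked.
Cluster 2 (peak Ekwueme at position 1): ranking walks positions 1-2-3, expanding outward from the peak — single-peaked.
Cluster 3 (peak Dube at position 3): ranking walks positions 3-2-1, expanding outward from the peak — single-peaked.
Cluster 1 violates single-peakedness, so the profile is not single-peaked on this axis.

no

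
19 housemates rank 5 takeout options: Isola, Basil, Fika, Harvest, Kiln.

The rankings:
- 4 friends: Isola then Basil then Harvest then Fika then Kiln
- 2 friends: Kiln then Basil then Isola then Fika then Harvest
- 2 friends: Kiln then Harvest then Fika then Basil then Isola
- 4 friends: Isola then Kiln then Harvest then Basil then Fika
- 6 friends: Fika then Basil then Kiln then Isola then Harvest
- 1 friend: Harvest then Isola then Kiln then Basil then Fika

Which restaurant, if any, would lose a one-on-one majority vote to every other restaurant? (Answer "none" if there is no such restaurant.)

none

Head-to-head results (19 friends):
Isola vs Basil: Isola is ranked higher on 4+4+1 = 9 ballots, Basil on 10. Basil wins 10–9.
Isola–Fika: Isola 11–8.
Isola vs Harvest: Isola wins 16–3.
Isola vs Kiln: Kiln, 10–9.
Basil vs Fika: 11 to 8, Basil.
Basil vs Harvest: Basil is ranked higher on 4+2+6 = 12 ballots, Harvest on 7. Basil wins 12–7.
Basil vs Kiln: Basil, 10–9.
Fika vs Harvest: Harvest wins 11–8.
Fika vs Kiln: Fika wins 10–9.
Harvest vs Kiln: 5 to 14, Kiln.
No restaurant is winless: Isola beats Fika; Basil beats Isola; Fika beats Kiln; Harvest beats Fika; Kiln beats Isola. There is no Condorcet loser.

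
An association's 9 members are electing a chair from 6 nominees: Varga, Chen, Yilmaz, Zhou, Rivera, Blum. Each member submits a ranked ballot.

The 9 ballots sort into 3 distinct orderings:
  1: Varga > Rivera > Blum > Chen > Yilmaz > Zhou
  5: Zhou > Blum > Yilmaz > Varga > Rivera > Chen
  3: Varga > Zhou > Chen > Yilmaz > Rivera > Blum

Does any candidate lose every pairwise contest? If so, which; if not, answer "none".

Chen

Pairwise majorities:
Varga vs Chen: Varga wins 9–0.
Varga–Yilmaz: Yilmaz 5–4.
Varga vs Zhou: Varga is ranked higher on 1+3 = 4 ballots, Zhou on 5. Zhou wins 5–4.
Varga vs Rivera: Varga, 9–0.
Varga vs Blum: Blum, 5–4.
Chen vs Yilmaz: Yilmaz wins 5–4.
Chen–Zhou: Zhou 8–1.
Chen vs Rivera: Rivera, 6–3.
Chen vs Blum: 3 for Chen, 6 for Blum — Blum by 6–3.
Yilmaz vs Zhou: Yilmaz preferred on 1 ballot; Zhou wins 8–1.
Yilmaz vs Rivera: Yilmaz is ranked higher on 5+3 = 8 ballots, Rivera on 1. Yilmaz wins 8–1.
Yilmaz vs Blum: 3 for Yilmaz, 6 for Blum — Blum by 6–3.
Zhou–Rivera: Zhou 8–1.
Zhou vs Blum: 5+3 = 8 for Zhou, 1 for Blum — Zhou by 8–1.
Rivera vs Blum: 1+3 = 4 for Rivera, 5 for Blum — Blum by 5–4.
Chen is beaten in every head-to-head and is the Condorcet loser.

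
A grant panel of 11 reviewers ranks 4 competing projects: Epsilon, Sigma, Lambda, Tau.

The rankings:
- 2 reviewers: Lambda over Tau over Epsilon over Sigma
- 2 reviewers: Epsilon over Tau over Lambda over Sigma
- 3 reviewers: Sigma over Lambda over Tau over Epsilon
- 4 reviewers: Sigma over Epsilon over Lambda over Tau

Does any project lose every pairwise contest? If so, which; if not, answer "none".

Tau

Pairwise majorities:
Epsilon vs Sigma: Epsilon is ranked higher on 2+2 = 4 ballots, Sigma on 7. Sigma wins 7–4.
Epsilon–Lambda: Epsilon 6–5.
Epsilon–Tau: Epsilon 6–5.
Sigma–Lambda: Sigma 7–4.
Sigma vs Tau: Sigma, 7–4.
Lambda vs Tau: Lambda wins 9–2.
Tau is beaten in every head-to-head and is the Condorcet loser.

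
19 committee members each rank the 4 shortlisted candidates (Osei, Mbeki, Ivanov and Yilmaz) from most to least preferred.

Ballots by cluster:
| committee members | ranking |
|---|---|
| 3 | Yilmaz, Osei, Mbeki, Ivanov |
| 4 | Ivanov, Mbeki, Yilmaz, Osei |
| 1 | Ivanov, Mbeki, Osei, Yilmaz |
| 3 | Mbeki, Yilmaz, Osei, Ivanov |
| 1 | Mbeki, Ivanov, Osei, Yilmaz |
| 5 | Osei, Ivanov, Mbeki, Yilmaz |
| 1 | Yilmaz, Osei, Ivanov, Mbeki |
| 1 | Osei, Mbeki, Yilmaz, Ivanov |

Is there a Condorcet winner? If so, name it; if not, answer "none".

Head-to-head results (19 committee members):
Osei–Mbeki: Osei 10–9.
Osei–Ivanov: Osei 13–6.
Osei–Yilmaz: Yilmaz 11–8.
Mbeki vs Ivanov: 8 to 11, Ivanov.
Mbeki vs Yilmaz: Mbeki is ranked higher on 4+1+3+1+5+1 = 15 ballots, Yilmaz on 4. Mbeki wins 15–4.
Ivanov vs Yilmaz: Ivanov, 11–8.
Each candidate drops at least one matchup (Osei loses to Yilmaz; Mbeki loses to Osei; Ivanov loses to Osei; Yilmaz loses to Mbeki); the cycle Osei → Mbeki → Yilmaz → Osei rules out a Condorcet winner.

none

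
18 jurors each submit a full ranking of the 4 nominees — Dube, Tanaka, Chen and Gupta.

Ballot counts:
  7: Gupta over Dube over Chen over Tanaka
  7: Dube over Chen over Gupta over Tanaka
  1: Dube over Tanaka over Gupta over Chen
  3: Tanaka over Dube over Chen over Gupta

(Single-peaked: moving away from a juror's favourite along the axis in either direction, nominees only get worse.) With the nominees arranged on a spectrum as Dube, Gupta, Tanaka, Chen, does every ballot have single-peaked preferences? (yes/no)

no

Axis positions: Dube=1, Gupta=2, Tanaka=3, Chen=4.
Bloc 1: ranking walks positions 2-1-4-3; Chen is ranked above Tanaka even though Tanaka lies between Chen and the peak Gupta on the axis — preferences dip and rise again. Not single-peaked.
Bloc 2: ranking walks positions 1-4-2-3; Chen is ranked above Gupta even though Gupta lies between Chen and the peak Dube on the axis — preferences dip and rise again. Not single-peaked.
Bloc 3: ranking walks positions 1-3-2-4; Tanaka is ranked above Gupta even though Gupta lies between Tanaka and the peak Dube on the axis — preferences dip and rise again. Not single-peaked.
Bloc 4: ranking walks positions 3-1-4-2; Dube is ranked above Gupta even though Gupta lies between Dube and the peak Tanaka on the axis — preferences dip and rise again. Not single-peaked.
Bloc 1 violates single-peakedness, so the profile is not single-peaked on this axis.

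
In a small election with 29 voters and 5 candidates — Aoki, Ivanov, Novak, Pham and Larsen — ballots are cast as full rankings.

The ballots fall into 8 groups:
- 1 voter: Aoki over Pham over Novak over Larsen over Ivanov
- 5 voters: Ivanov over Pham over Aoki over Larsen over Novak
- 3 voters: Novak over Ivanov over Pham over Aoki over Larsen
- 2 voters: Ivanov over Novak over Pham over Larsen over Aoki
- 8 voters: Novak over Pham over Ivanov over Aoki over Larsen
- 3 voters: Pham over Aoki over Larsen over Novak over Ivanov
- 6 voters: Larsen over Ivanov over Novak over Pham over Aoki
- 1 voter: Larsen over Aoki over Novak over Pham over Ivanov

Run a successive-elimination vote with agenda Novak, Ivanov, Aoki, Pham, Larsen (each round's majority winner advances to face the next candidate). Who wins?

Larsen

Round 1: Novak vs Ivanov — 16–13, Novak advances.
Round 2: Novak vs Aoki — 19–10, Novak advances.
Round 3: Novak vs Pham — 20–9, Novak advances.
Round 4: Novak vs Larsen — 14–15, Larsen advances.
The agenda winner is Larsen.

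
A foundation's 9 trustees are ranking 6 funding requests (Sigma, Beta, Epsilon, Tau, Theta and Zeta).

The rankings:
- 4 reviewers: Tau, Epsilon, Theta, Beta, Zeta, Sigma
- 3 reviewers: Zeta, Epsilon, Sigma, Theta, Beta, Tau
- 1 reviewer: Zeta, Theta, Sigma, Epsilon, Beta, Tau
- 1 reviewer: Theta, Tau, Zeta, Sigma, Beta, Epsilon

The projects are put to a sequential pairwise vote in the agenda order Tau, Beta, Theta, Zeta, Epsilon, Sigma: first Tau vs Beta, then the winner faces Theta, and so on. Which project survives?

Epsilon

Round 1: Tau vs Beta — 5–4, Tau advances.
Round 2: Tau vs Theta — 4–5, Theta advances.
Round 3: Theta vs Zeta — 5–4, Theta advances.
Round 4: Theta vs Epsilon — 2–7, Epsilon advances.
Round 5: Epsilon vs Sigma — 7–2, Epsilon advances.
Epsilon survives the agenda.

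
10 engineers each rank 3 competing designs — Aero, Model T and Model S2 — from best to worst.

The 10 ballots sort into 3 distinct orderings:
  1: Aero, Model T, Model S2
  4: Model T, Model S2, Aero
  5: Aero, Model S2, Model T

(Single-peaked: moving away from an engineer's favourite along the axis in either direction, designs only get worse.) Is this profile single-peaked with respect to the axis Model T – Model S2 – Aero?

no

Axis positions: Model T=1, Model S2=2, Aero=3.
Cluster 1: ranking walks positions 3-1-2; Model T is ranked above Model S2 even though Model S2 lies between Model T and the peak Aero on the axis — preferences dip and rise again. Not single-peaked.
Cluster 2 (peak Model T at position 1): ranking walks positions 1-2-3, expanding outward from the peak — single-peaked.
Cluster 3 (peak Aero at position 3): ranking walks positions 3-2-1, expanding outward from the peak — single-peaked.
Cluster 1 violates single-peakedness, so the profile is not single-peaked on this axis.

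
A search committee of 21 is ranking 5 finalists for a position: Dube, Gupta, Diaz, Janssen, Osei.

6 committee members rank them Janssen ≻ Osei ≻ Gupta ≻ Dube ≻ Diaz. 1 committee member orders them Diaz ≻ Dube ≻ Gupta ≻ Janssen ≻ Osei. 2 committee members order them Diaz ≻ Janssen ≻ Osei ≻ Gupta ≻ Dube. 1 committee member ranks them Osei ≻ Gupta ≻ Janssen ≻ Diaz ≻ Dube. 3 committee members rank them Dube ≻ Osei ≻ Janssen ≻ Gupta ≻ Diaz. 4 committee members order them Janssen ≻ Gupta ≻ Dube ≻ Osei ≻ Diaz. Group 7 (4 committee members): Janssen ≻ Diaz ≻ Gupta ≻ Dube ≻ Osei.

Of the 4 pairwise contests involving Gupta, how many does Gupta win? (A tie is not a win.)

Gupta against each rival (21 committee members):
Gupta vs Dube: Gupta preferred on 6+2+1+4+4 = 17 ballots; Gupta wins 17–4.
Gupta–Diaz: Gupta 14–7.
Gupta–Janssen: Janssen 19–2.
Gupta vs Osei: 1+4+4 = 9 for Gupta, 12 for Osei — Osei by 12–9.
Gupta beats Dube, Diaz; loses to Janssen, Osei — 2 pairwise wins.

2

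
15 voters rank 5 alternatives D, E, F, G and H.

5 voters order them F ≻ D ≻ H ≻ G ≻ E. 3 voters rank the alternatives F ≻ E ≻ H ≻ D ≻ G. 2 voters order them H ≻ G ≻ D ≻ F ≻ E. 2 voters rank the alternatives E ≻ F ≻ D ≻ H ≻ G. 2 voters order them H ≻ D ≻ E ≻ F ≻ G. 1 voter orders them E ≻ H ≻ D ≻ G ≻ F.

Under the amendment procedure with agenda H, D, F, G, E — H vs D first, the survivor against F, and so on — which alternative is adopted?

F

Round 1: H vs D — 8–7, H advances.
Round 2: H vs F — 5–10, F advances.
Round 3: F vs G — 12–3, F advances.
Round 4: F vs E — 10–5, F advances.
The agenda winner is F.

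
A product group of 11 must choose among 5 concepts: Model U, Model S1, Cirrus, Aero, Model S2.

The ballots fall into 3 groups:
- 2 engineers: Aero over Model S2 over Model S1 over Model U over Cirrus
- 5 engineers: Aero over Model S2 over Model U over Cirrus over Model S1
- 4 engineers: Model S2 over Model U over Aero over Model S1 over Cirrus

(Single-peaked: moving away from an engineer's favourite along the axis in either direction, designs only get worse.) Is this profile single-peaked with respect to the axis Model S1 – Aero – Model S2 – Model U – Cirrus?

yes

Axis positions: Model S1=1, Aero=2, Model S2=3, Model U=4, Cirrus=5.
Group 1 (peak Aero at position 2): ranking walks positions 2-3-1-4-5, expanding outward from the peak — single-peaked.
Group 2 (peak Aero at position 2): ranking walks positions 2-3-4-5-1, expanding outward from the peak — single-peaked.
Group 3 (peak Model S2 at position 3): ranking walks positions 3-4-2-1-5, expanding outward from the peak — single-peaked.
Every ranking is single-peaked on this axis.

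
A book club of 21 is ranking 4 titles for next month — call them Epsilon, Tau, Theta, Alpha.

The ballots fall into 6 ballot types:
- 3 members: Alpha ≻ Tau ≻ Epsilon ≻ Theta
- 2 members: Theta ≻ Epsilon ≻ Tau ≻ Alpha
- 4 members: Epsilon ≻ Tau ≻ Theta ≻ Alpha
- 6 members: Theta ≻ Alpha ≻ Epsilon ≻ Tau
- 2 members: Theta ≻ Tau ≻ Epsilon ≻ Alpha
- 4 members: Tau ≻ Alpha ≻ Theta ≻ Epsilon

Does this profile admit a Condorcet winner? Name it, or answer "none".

none

Check each pair by majority over 21 ballots:
Epsilon–Tau: Epsilon 12–9.
Epsilon vs Theta: Theta wins 14–7.
Epsilon vs Alpha: Alpha, 13–8.
Tau–Theta: Tau 11–10.
Tau vs Alpha: Tau wins 12–9.
Theta–Alpha: Theta 14–7.
Each book drops at least one matchup (Epsilon loses to Theta; Tau loses to Epsilon; Theta loses to Tau; Alpha loses to Tau); the cycle Epsilon > Tau > Theta > Epsilon rules out a Condorcet winner.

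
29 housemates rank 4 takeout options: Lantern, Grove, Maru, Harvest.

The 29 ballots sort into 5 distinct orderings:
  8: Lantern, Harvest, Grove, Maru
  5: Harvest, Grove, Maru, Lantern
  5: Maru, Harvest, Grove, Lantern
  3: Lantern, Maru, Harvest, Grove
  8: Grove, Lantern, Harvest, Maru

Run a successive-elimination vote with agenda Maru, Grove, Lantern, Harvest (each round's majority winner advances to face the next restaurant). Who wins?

Round 1: Maru vs Grove — 8–21, Grove advances.
Round 2: Grove vs Lantern — 18–11, Grove advances.
Round 3: Grove vs Harvest — 8–21, Harvest advances.
The agenda winner is Harvest.

Harvest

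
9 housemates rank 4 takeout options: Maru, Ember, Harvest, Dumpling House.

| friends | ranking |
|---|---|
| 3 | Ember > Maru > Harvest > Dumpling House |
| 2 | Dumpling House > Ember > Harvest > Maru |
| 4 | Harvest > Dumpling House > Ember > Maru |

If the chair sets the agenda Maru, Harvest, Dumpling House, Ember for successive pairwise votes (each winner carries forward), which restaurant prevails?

Ember

Round 1: Maru vs Harvest — 3–6, Harvest advances.
Round 2: Harvest vs Dumpling House — 7–2, Harvest advances.
Round 3: Harvest vs Ember — 4–5, Ember advances.
Ember survives the agenda.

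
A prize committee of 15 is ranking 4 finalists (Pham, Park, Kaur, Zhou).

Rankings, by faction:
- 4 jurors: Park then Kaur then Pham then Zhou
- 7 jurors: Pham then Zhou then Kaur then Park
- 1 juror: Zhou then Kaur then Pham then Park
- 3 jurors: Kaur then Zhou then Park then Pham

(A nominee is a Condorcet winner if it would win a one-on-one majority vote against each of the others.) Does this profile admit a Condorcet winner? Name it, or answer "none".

none

Check each pair by majority over 15 ballots:
Pham vs Park: Pham wins 8–7.
Pham vs Kaur: Kaur, 8–7.
Pham vs Zhou: Pham wins 11–4.
Park–Kaur: Kaur 11–4.
Park vs Zhou: Zhou wins 11–4.
Kaur vs Zhou: Zhou wins 8–7.
Each nominee drops at least one matchup (Pham loses to Kaur; Park loses to Pham; Kaur loses to Zhou; Zhou loses to Pham); the cycle Pham beats Zhou beats Kaur beats Pham rules out a Condorcet winner.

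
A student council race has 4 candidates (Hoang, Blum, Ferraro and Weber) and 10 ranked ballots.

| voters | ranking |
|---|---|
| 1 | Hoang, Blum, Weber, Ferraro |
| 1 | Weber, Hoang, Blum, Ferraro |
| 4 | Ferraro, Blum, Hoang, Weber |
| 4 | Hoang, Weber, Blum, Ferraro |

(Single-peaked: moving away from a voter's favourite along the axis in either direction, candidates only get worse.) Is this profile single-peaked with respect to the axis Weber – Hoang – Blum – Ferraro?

Axis positions: Weber=1, Hoang=2, Blum=3, Ferraro=4.
Cluster 1 (peak Hoang at position 2): ranking walks positions 2-3-1-4, expanding outward from the peak — single-peaked.
Cluster 2 (peak Weber at position 1): ranking walks positions 1-2-3-4, expanding outward from the peak — single-peaked.
Cluster 3 (peak Ferraro at position 4): ranking walks positions 4-3-2-1, expanding outward from the peak — single-peaked.
Cluster 4 (peak Hoang at position 2): ranking walks positions 2-1-3-4, expanding outward from the peak — single-peaked.
Every ranking is single-peaked on this axis.

yes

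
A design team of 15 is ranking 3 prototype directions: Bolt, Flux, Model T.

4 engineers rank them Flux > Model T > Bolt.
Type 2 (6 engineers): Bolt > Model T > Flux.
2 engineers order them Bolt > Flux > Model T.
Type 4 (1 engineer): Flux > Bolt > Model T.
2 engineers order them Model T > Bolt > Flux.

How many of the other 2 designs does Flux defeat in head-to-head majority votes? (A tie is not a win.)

Flux against each rival (15 engineers):
Flux vs Bolt: Bolt, 10–5.
Flux vs Model T: Flux preferred on 4+2+1 = 7 ballots; Model T wins 8–7.
Flux beats no one; loses to Bolt, Model T — 0 pairwise wins.

0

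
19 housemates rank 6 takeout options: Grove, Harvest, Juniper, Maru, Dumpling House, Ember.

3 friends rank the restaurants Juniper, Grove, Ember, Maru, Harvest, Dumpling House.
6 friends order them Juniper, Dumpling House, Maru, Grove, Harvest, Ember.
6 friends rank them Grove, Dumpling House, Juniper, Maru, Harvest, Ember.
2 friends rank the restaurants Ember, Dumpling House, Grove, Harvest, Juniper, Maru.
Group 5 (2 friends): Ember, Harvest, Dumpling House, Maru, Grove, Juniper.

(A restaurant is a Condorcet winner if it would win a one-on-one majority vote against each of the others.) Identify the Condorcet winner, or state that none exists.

Dumpling House

Check each pair by majority over 19 ballots:
Grove vs Harvest: 17 to 2, Grove.
Grove vs Juniper: 6+2+2 = 10 for Grove, 9 for Juniper — Grove by 10–9.
Grove vs Maru: Grove is ranked higher on 3+6+2 = 11 ballots, Maru on 8. Grove wins 11–8.
Grove vs Dumpling House: 9 to 10, Dumpling House.
Grove vs Ember: Grove is ranked higher on 3+6+6 = 15 ballots, Ember on 4. Grove wins 15–4.
Harvest vs Juniper: 4 to 15, Juniper.
Harvest vs Maru: Harvest is ranked higher on 2+2 = 4 ballots, Maru on 15. Maru wins 15–4.
Harvest vs Dumpling House: Harvest preferred on 3+2 = 5 ballots; Dumpling House wins 14–5.
Harvest vs Ember: Harvest preferred on 6+6 = 12 ballots; Harvest wins 12–7.
Juniper vs Maru: 17 to 2, Juniper.
Juniper vs Dumpling House: Juniper preferred on 3+6 = 9 ballots; Dumpling House wins 10–9.
Juniper vs Ember: 15 to 4, Juniper.
Maru vs Dumpling House: 3 to 16, Dumpling House.
Maru vs Ember: 12 to 7, Maru.
Dumpling House vs Ember: Dumpling House is ranked higher on 6+6 = 12 ballots, Ember on 7. Dumpling House wins 12–7.
Dumpling House beats each of Grove, Harvest, Juniper, Maru, Ember — Dumpling House is the Condorcet winner.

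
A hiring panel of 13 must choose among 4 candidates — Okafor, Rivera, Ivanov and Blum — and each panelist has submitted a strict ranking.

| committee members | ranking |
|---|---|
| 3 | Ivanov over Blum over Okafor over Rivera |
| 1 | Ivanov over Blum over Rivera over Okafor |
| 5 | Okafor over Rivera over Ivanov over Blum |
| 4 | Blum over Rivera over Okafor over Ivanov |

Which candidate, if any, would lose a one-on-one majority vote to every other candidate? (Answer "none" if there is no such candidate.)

none

Pairwise majorities:
Okafor vs Rivera: Okafor is ranked higher on 3+5 = 8 ballots, Rivera on 5. Okafor wins 8–5.
Okafor vs Ivanov: 5+4 = 9 for Okafor, 4 for Ivanov — Okafor by 9–4.
Okafor vs Blum: 5 to 8, Blum.
Rivera vs Ivanov: Rivera is ranked higher on 5+4 = 9 ballots, Ivanov on 4. Rivera wins 9–4.
Rivera vs Blum: Rivera preferred on 5 ballots; Blum wins 8–5.
Ivanov vs Blum: Ivanov wins 9–4.
Every candidate wins at least one matchup (Okafor beats Rivera; Rivera beats Ivanov; Ivanov beats Blum; Blum beats Okafor), so there is no Condorcet loser.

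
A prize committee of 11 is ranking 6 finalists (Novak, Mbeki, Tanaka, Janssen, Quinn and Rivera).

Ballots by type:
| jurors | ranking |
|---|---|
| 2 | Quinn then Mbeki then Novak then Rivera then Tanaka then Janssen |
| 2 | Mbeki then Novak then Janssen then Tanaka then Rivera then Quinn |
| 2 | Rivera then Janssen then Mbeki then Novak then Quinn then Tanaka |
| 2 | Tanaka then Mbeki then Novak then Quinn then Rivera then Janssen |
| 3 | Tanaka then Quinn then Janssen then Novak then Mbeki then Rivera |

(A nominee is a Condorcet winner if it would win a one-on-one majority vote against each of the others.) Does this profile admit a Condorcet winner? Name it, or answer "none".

Mbeki

Check each pair by majority over 11 ballots:
Novak vs Mbeki: Novak preferred on 3 ballots; Mbeki wins 8–3.
Novak vs Tanaka: 2+2+2 = 6 for Novak, 5 for Tanaka — Novak by 6–5.
Novak vs Janssen: Novak is ranked higher on 2+2+2 = 6 ballots, Janssen on 5. Novak wins 6–5.
Novak vs Quinn: Novak is ranked higher on 2+2+2 = 6 ballots, Quinn on 5. Novak wins 6–5.
Novak vs Rivera: 2+2+2+3 = 9 for Novak, 2 for Rivera — Novak by 9–2.
Mbeki vs Tanaka: 6 to 5, Mbeki.
Mbeki vs Janssen: 6 to 5, Mbeki.
Mbeki vs Quinn: 6 to 5, Mbeki.
Mbeki vs Rivera: 9 to 2, Mbeki.
Tanaka vs Janssen: Tanaka is ranked higher on 2+2+3 = 7 ballots, Janssen on 4. Tanaka wins 7–4.
Tanaka vs Quinn: Tanaka preferred on 2+2+3 = 7 ballots; Tanaka wins 7–4.
Tanaka vs Rivera: Tanaka preferred on 2+2+3 = 7 ballots; Tanaka wins 7–4.
Janssen vs Quinn: 4 to 7, Quinn.
Janssen vs Rivera: Janssen is ranked higher on 2+3 = 5 ballots, Rivera on 6. Rivera wins 6–5.
Quinn vs Rivera: 2+2+3 = 7 for Quinn, 4 for Rivera — Quinn by 7–4.
Mbeki defeats every rival head-to-head and is the Condorcet winner.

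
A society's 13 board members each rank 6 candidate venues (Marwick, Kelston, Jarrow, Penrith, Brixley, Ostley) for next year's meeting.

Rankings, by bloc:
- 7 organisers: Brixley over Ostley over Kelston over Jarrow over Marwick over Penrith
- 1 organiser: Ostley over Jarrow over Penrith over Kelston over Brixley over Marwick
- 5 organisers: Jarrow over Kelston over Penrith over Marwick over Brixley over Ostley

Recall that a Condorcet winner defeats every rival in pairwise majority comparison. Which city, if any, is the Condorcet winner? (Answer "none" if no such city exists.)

Head-to-head results (13 organisers):
Marwick vs Kelston: 0 to 13, Kelston.
Marwick vs Jarrow: Marwick is ranked higher on 0 ballots, Jarrow on 13. Jarrow wins 13–0.
Marwick vs Penrith: 7 to 6, Marwick.
Marwick vs Brixley: Marwick preferred on 5 ballots; Brixley wins 8–5.
Marwick vs Ostley: Marwick preferred on 5 ballots; Ostley wins 8–5.
Kelston vs Jarrow: 7 for Kelston, 6 for Jarrow — Kelston by 7–6.
Kelston vs Penrith: 7+5 = 12 for Kelston, 1 for Penrith — Kelston by 12–1.
Kelston vs Brixley: 1+5 = 6 for Kelston, 7 for Brixley — Brixley by 7–6.
Kelston vs Ostley: Kelston is ranked higher on 5 ballots, Ostley on 8. Ostley wins 8–5.
Jarrow vs Penrith: Jarrow is ranked higher on 7+1+5 = 13 ballots, Penrith on 0. Jarrow wins 13–0.
Jarrow vs Brixley: Jarrow preferred on 1+5 = 6 ballots; Brixley wins 7–6.
Jarrow vs Ostley: 5 for Jarrow, 8 for Ostley — Ostley by 8–5.
Penrith vs Brixley: Penrith preferred on 1+5 = 6 ballots; Brixley wins 7–6.
Penrith vs Ostley: 5 for Penrith, 8 for Ostley — Ostley by 8–5.
Brixley vs Ostley: 7+5 = 12 for Brixley, 1 for Ostley — Brixley by 12–1.
Brixley wins every pairwise contest, so Brixley is the Condorcet winner.

Brixley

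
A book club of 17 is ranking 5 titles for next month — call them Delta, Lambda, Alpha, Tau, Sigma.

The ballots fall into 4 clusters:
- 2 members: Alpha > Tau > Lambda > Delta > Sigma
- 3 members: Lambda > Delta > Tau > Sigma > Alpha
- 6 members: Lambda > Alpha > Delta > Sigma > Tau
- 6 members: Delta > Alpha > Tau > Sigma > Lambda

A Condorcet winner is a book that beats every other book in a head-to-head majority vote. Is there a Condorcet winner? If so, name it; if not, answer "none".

Lambda

Check each pair by majority over 17 ballots:
Delta vs Lambda: 6 for Delta, 11 for Lambda — Lambda by 11–6.
Delta vs Alpha: 9 to 8, Delta.
Delta vs Tau: Delta is ranked higher on 3+6+6 = 15 ballots, Tau on 2. Delta wins 15–2.
Delta vs Sigma: Delta is ranked higher on 2+3+6+6 = 17 ballots, Sigma on 0. Delta wins 17–0.
Lambda vs Alpha: 9 to 8, Lambda.
Lambda vs Tau: Lambda is ranked higher on 3+6 = 9 ballots, Tau on 8. Lambda wins 9–8.
Lambda vs Sigma: 2+3+6 = 11 for Lambda, 6 for Sigma — Lambda by 11–6.
Alpha vs Tau: Alpha preferred on 2+6+6 = 14 ballots; Alpha wins 14–3.
Alpha vs Sigma: Alpha is ranked higher on 2+6+6 = 14 ballots, Sigma on 3. Alpha wins 14–3.
Tau vs Sigma: Tau is ranked higher on 2+3+6 = 11 ballots, Sigma on 6. Tau wins 11–6.
Lambda wins every pairwise contest, so Lambda is the Condorcet winner.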